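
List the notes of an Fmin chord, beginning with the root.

F, A♭, C

Root F, quality minor triad:
- root: F
- minor 3rd: A♭
- perfect 5th: C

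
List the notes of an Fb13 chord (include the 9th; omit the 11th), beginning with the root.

Fb13: dominant thirteenth on Fb.
- root: Fb
- major 3rd: Ab
- perfect 5th: Cb
- minor 7th: Ebb
- major 9th: Gb
- major 13th: Db

Fb Ab Cb Ebb Gb Db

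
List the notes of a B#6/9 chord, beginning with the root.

B♯  D𝄪  F𝄪  G𝄪  C𝄪

B#6/9 is a six-nine built on B♯.
- root: B♯
- major 3rd: D𝄪
- perfect 5th: F𝄪
- major 6th: G𝄪
- major 9th: C𝄪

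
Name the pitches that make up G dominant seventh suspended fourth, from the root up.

G  C  D  F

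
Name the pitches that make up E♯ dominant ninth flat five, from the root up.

E♯ dominant ninth flat five is a dominant ninth flat five built on E#.
Root: E#
Major 3rd (3rd): G##
Diminished 5th (5th): B
Minor 7th (7th): D#
Major 9th (9th): F##

E#  G##  B  D#  F##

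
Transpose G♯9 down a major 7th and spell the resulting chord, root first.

A  C♯  E  G  B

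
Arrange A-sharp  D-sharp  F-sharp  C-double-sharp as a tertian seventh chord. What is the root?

Stacking in thirds gives D-sharp – F-sharp – A-sharp – C-double-sharp, so D-sharp is the root — D-sharp minor-major seventh.

D-sharp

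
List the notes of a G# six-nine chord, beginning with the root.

G-sharp, B-sharp, D-sharp, E-sharp, A-sharp

G# six-nine is a six-nine built on G-sharp.
root → G-sharp
3rd (major 3rd) → B-sharp
5th (perfect 5th) → D-sharp
6th (major 6th) → E-sharp
9th (major 9th) → A-sharp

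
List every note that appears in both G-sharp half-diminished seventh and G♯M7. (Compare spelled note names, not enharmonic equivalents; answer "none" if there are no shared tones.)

G#

G-sharp half-diminished seventh: G# B D F#
G♯M7: G# B# D# F##
Common to both → G#.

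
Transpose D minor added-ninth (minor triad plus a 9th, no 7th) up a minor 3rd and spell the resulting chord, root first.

F, A-flat, C, G

D up a minor 3rd → F. New chord: F minor added-ninth.
- root: F
- minor 3rd: A-flat
- perfect 5th: C
- major 9th: G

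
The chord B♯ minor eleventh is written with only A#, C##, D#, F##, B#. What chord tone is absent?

E#

The full B♯ minor eleventh chord is B#, D#, F##, A#, C##, E#.
Comparing with the voicing, the perfect 11th (11th) — E# — is absent.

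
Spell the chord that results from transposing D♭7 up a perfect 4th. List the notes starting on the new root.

A perfect 4th up from Db is Gb, so the new chord is Gb dominant seventh.
Root: Gb
Major 3rd (3rd): Bb
Perfect 5th (5th): Db
Minor 7th (7th): Fb

Gb Bb Db Fb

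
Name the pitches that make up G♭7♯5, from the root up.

G♭7♯5: augmented seventh on Gb.
- root: Gb
- major 3rd: Bb
- augmented 5th: D
- minor 7th: Fb

Gb, Bb, D, Fb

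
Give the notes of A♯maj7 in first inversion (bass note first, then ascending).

In root position, A♯maj7 is A#–C##–E#–G##.
First inversion puts the third (C##) in the bass.

C##, E#, G##, A#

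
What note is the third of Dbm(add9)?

Fb

Dbm(add9) is built on Db; its 3rd is a minor 3rd above the root.
A third above D uses the letter F, and the minor 3rd above Db is Fb.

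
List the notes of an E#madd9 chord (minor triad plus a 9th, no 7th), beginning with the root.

E♯  G♯  B♯  F𝄪

E#madd9: minor added-ninth on E♯.
root → E♯
3rd (minor 3rd) → G♯
5th (perfect 5th) → B♯
9th (major 9th) → F𝄪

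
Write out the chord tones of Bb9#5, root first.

Bb D F# Ab C

Root Bb, quality dominant ninth sharp five:
Bb — root
D — major 3rd
F# — augmented 5th
Ab — minor 7th
C — major 9th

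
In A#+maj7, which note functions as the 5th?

Root of A#+maj7 = A#. The 5th is an augmented 5th: A# up an augmented 5th → E##.

E##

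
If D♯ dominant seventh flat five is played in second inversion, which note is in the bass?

A

D♯ dominant seventh flat five = D#–F##–A–C#. Second inversion → fifth in the bass = A.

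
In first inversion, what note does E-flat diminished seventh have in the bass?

E-flat diminished seventh in root position is Eb–Gb–Bbb–Dbb.
First inversion places the third in the bass, which is Gb.

Gb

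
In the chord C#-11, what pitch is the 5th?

C#-11 is built on C#; its 5th is a perfect 5th above the root.
A fifth above C uses the letter G, and the perfect 5th above C# is G#.

G#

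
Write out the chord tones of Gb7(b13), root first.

Gb7(b13): dominant seventh flat thirteen on G♭.
Root: G♭
Major 3rd (3rd): B♭
Perfect 5th (5th): D♭
Minor 7th (7th): F♭
Minor 13th (13th): E𝄫

G♭  B♭  D♭  F♭  E𝄫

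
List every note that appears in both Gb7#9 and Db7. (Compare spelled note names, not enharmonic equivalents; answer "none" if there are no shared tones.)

D♭

Gb7#9 = G♭, B♭, D♭, F♭, A.
Db7 = D♭, F, A♭, C♭.
Shared: D♭.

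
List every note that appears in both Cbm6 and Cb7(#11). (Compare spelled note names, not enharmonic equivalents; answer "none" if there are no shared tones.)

Cbm6: Cb Ebb Gb Ab
Cb7(#11): Cb Eb Gb Bbb F
Common to both → Cb, Gb.

Cb Gb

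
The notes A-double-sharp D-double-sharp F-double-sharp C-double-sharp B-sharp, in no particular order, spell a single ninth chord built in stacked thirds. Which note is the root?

Stacking in thirds gives B-sharp – D-double-sharp – F-double-sharp – A-double-sharp – C-double-sharp, so B-sharp is the root — B-sharp major ninth.

B-sharp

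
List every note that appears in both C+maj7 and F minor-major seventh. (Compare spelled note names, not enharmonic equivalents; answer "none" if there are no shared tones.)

C+maj7 = C, E, G#, B.
F minor-major seventh = F, Ab, C, E.
Shared: C, E.

C E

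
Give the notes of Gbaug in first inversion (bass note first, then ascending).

B♭, D, G♭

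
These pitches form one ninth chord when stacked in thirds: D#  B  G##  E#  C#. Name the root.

C#

Arranged so that each adjacent pair is a third by letter name: C# – E# – G## – B – D#.
The bottom of that stack, C#, is the root (this is C# dominant ninth sharp five).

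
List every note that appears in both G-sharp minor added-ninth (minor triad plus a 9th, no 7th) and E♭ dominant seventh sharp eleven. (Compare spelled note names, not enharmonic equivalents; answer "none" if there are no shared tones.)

G-sharp minor added-ninth: G-sharp B D-sharp A-sharp
E♭ dominant seventh sharp eleven: E-flat G B-flat D-flat A
Common to both → none.

none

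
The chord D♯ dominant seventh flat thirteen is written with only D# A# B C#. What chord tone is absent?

D♯ dominant seventh flat thirteen = D#, F##, A#, C#, B. The voicing lacks the 3rd (major 3rd), F##.

F##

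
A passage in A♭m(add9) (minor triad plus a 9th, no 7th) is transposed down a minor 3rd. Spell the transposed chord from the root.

A♭ down a minor 3rd → F. New chord: F minor added-ninth.
Root: F
Minor 3rd (3rd): A♭
Perfect 5th (5th): C
Major 9th (9th): G

F, A♭, C, G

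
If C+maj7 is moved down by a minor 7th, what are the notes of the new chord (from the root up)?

Transposed root: C → D (minor 7th down). So we spell D augmented major seventh:
Root: D
Major 3rd (3rd): F#
Augmented 5th (5th): A#
Major 7th (7th): C#

D, F#, A#, C#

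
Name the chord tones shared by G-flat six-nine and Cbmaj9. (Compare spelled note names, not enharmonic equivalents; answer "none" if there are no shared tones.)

G♭, B♭, D♭, E♭

G-flat six-nine: G♭ B♭ D♭ E♭ A♭
Cbmaj9: C♭ E♭ G♭ B♭ D♭
Common to both → G♭, B♭, D♭, E♭.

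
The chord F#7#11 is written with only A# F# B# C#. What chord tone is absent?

E

The full F#7#11 chord is F#, A#, C#, E, B#.
Comparing with the voicing, the minor 7th (7th) — E — is absent.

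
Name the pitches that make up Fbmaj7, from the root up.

F♭ A♭ C♭ E♭

Fbmaj7: major seventh on F♭.
Root: F♭
Major 3rd (3rd): A♭
Perfect 5th (5th): C♭
Major 7th (7th): E♭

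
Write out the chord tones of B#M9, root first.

B#M9: major ninth on B♯.
Root: B♯
Major 3rd (3rd): D𝄪
Perfect 5th (5th): F𝄪
Major 7th (7th): A𝄪
Major 9th (9th): C𝄪

B♯  D𝄪  F𝄪  A𝄪  C𝄪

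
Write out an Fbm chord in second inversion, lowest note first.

In root position, Fbm is Fb–Abb–Cb.
Second inversion puts the fifth (Cb) in the bass.

Cb Fb Abb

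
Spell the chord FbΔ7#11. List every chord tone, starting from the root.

Fb, Ab, Cb, Eb, Bb

FbΔ7#11 is a major seventh sharp eleven built on Fb.
Fb — root
Ab — major 3rd
Cb — perfect 5th
Eb — major 7th
Bb — augmented 11th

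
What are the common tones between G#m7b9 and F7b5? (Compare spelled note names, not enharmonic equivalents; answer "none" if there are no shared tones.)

G#m7b9 = G#, B, D#, F#, A.
F7b5 = F, A, Cb, Eb.
Shared: A.

A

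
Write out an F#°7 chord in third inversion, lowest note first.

Eb F# A C

F#°7 = F#–A–C–Eb; third inversion → seventh (Eb) lowest.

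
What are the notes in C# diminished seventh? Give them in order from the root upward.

C#, E, G, Bb

C# diminished seventh: diminished seventh on C#.
Root: C#
Minor 3rd (3rd): E
Diminished 5th (5th): G
Diminished 7th (7th): Bb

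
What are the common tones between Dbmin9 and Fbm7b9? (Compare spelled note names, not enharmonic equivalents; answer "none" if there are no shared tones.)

Fb, Cb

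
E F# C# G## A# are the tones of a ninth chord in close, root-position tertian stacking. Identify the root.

Stacking in thirds gives F# – A# – C# – E – G##, so F# is the root — F# dominant seventh sharp nine.

F#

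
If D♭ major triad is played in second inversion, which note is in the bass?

A-flat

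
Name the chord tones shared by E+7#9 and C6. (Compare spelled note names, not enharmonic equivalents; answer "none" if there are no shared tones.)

E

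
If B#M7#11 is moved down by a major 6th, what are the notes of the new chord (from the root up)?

D#  F##  A#  C##  G##

A major 6th down from B# is D#, so the new chord is D# major seventh sharp eleven.
root → D#
3rd (major 3rd) → F##
5th (perfect 5th) → A#
7th (major 7th) → C##
11th (augmented 11th) → G##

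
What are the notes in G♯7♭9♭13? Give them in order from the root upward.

G♯7♭9♭13: dominant seventh flat nine flat thirteen on G#.
G# — root
B# — major 3rd
D# — perfect 5th
F# — minor 7th
A — minor 9th
E — minor 13th

G# – B# – D# – F# – A – E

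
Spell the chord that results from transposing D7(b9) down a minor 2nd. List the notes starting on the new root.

Transposed root: D → C# (minor 2nd down). So we spell C# dominant seventh flat nine:
- root: C#
- major 3rd: E#
- perfect 5th: G#
- minor 7th: B
- minor 9th: D

C#, E#, G#, B, D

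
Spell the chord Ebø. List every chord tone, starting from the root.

E♭ – G♭ – B𝄫 – D♭

Ebø is a half-diminished seventh built on E♭.
- root: E♭
- minor 3rd: G♭
- diminished 5th: B𝄫
- minor 7th: D♭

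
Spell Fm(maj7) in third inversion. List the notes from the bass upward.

E, F, Ab, C

Fm(maj7) = F–Ab–C–E; third inversion → seventh (E) lowest.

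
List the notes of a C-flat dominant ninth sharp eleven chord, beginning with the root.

Cb  Eb  Gb  Bbb  Db  F

C-flat dominant ninth sharp eleven: dominant ninth sharp eleven on Cb.
Cb — root
Eb — major 3rd
Gb — perfect 5th
Bbb — minor 7th
Db — major 9th
F — augmented 11th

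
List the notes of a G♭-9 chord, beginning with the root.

G♭-9 is a minor ninth built on Gb.
Root: Gb
Minor 3rd (3rd): Bbb
Perfect 5th (5th): Db
Minor 7th (7th): Fb
Major 9th (9th): Ab

Gb – Bbb – Db – Fb – Ab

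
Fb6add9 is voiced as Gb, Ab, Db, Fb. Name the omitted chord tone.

Cb

The full Fb6add9 chord is Fb, Ab, Cb, Db, Gb.
Comparing with the voicing, the perfect 5th (5th) — Cb — is absent.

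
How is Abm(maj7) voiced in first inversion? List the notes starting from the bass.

Cb, Eb, G, Ab

Abm(maj7) = Ab–Cb–Eb–G; first inversion → third (Cb) lowest.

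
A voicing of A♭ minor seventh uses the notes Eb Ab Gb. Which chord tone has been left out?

Cb

A♭ minor seventh = Ab, Cb, Eb, Gb. The voicing lacks the 3rd (minor 3rd), Cb.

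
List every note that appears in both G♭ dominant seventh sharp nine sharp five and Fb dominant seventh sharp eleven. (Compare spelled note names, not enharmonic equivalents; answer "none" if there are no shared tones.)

B-flat  F-flat

G♭ dominant seventh sharp nine sharp five = G-flat, B-flat, D, F-flat, A.
Fb dominant seventh sharp eleven = F-flat, A-flat, C-flat, E-double-flat, B-flat.
Shared: B-flat, F-flat.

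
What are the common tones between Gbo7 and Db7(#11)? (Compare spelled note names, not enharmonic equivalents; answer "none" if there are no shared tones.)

Gbo7: Gb Bbb Dbb Fbb
Db7(#11): Db F Ab Cb G
Common to both → none.

none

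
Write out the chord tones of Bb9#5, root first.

Root Bb, quality dominant ninth sharp five:
root → Bb
3rd (major 3rd) → D
5th (augmented 5th) → F#
7th (minor 7th) → Ab
9th (major 9th) → C

Bb D F# Ab C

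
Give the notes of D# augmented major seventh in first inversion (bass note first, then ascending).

In root position, D# augmented major seventh is D#–F##–A##–C##.
First inversion puts the third (F##) in the bass.

F##  A##  C##  D#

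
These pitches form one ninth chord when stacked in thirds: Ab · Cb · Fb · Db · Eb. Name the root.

Stacking in thirds gives Db – Fb – Ab – Cb – Eb, so Db is the root — Db minor ninth.

Db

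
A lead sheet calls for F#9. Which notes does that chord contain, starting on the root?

F#, A#, C#, E, G#

F#9 is a dominant ninth built on F#.
root → F#
3rd (major 3rd) → A#
5th (perfect 5th) → C#
7th (minor 7th) → E
9th (major 9th) → G#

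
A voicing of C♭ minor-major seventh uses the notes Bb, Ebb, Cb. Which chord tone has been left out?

Gb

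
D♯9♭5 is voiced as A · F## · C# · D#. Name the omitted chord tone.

E#

The full D♯9♭5 chord is D#, F##, A, C#, E#.
Comparing with the voicing, the major 9th (9th) — E# — is absent.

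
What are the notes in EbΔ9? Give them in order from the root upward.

EbΔ9 is a major ninth built on E♭.
Root: E♭
Major 3rd (3rd): G
Perfect 5th (5th): B♭
Major 7th (7th): D
Major 9th (9th): F

E♭ – G – B♭ – D – F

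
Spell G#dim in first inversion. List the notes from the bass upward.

B, D, G#

In root position, G#dim is G#–B–D.
First inversion puts the third (B) in the bass.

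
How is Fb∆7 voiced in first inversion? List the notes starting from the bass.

In root position, Fb∆7 is Fb–Ab–Cb–Eb.
First inversion puts the third (Ab) in the bass.

Ab, Cb, Eb, Fb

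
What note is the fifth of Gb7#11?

Root of Gb7#11 = Gb. The 5th is a perfect 5th: Gb up a perfect 5th → Db.

Db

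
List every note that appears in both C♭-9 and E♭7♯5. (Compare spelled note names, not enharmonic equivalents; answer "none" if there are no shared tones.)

Db

C♭-9 = Cb, Ebb, Gb, Bbb, Db.
E♭7♯5 = Eb, G, B, Db.
Shared: Db.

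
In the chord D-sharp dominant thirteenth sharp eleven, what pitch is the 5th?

A#

D-sharp dominant thirteenth sharp eleven is built on D#; its 5th is a perfect 5th above the root.
A fifth above D uses the letter A, and the perfect 5th above D# is A#.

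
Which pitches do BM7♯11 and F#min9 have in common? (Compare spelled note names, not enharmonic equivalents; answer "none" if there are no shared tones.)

BM7♯11 = B, D#, F#, A#, E#.
F#min9 = F#, A, C#, E, G#.
Shared: F#.

F#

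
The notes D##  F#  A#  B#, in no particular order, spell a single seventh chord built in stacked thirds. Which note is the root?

B#

Stacking in thirds gives B# – D## – F# – A#, so B# is the root — B# dominant seventh flat five.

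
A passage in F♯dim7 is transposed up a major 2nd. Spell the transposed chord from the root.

G#, B, D, F

Transposed root: F# → G# (major 2nd up). So we spell G# diminished seventh:
- root: G#
- minor 3rd: B
- diminished 5th: D
- diminished 7th: F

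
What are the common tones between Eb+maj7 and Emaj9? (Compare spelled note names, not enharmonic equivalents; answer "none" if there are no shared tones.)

B

Eb+maj7: Eb G B D
Emaj9: E G# B D# F#
Common to both → B.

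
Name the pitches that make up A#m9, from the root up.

Root A#, quality minor ninth:
- root: A#
- minor 3rd: C#
- perfect 5th: E#
- minor 7th: G#
- major 9th: B#

A#, C#, E#, G#, B#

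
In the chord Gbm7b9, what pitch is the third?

Root of Gbm7b9 = Gb. The 3rd is a minor 3rd: Gb up a minor 3rd → Bbb.

Bbb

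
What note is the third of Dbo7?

Dbo7 is built on Db; its 3rd is a minor 3rd above the root.
A third above D uses the letter F, and the minor 3rd above Db is Fb.

Fb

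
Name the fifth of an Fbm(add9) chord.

Root of Fbm(add9) = Fb. The 5th is a perfect 5th: Fb up a perfect 5th → Cb.

Cb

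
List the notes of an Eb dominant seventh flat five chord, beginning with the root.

Eb  G  Bbb  Db

Eb dominant seventh flat five is a dominant seventh flat five built on Eb.
- root: Eb
- major 3rd: G
- diminished 5th: Bbb
- minor 7th: Db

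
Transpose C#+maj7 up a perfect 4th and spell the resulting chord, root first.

F#, A#, C##, E#

Transposed root: C# → F# (perfect 4th up). So we spell F# augmented major seventh:
- root: F#
- major 3rd: A#
- augmented 5th: C##
- major 7th: E#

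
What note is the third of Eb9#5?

G

Eb9#5 is built on Eb; its 3rd is a major 3rd above the root.
A third above E uses the letter G, and the major 3rd above Eb is G.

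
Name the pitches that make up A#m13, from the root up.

A# – C# – E# – G# – B# – D# – F##

A#m13 is a minor thirteenth built on A#.
- root: A#
- minor 3rd: C#
- perfect 5th: E#
- minor 7th: G#
- major 9th: B#
- perfect 11th: D#
- major 13th: F##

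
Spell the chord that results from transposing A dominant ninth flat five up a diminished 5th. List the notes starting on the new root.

E♭, G, B𝄫, D♭, F

Transposed root: A → E♭ (diminished 5th up). So we spell E♭ dominant ninth flat five:
E♭ — root
G — major 3rd
B𝄫 — diminished 5th
D♭ — minor 7th
F — major 9th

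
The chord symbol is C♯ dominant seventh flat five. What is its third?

Root of C♯ dominant seventh flat five = C-sharp. The 3rd is a major 3rd: C-sharp up a major 3rd → E-sharp.

E-sharp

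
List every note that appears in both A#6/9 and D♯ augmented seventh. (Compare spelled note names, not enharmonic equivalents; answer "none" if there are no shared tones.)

F##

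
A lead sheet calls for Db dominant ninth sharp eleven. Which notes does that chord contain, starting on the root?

D♭, F, A♭, C♭, E♭, G

Root D♭, quality dominant ninth sharp eleven:
D♭ — root
F — major 3rd
A♭ — perfect 5th
C♭ — minor 7th
E♭ — major 9th
G — augmented 11th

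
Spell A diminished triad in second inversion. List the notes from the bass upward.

A diminished triad = A–C–E-flat; second inversion → fifth (E-flat) lowest.

E-flat, A, C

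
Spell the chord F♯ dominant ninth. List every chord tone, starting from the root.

F♯ dominant ninth is a dominant ninth built on F-sharp.
- root: F-sharp
- major 3rd: A-sharp
- perfect 5th: C-sharp
- minor 7th: E
- major 9th: G-sharp

F-sharp, A-sharp, C-sharp, E, G-sharp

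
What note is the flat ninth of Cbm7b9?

Root of Cbm7b9 = Cb. The 9th is a minor 9th: Cb up a minor 9th → Dbb.

Dbb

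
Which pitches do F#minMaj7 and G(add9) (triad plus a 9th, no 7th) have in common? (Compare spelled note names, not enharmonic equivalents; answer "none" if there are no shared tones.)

F#minMaj7 = F#, A, C#, E#.
G(add9) = G, B, D, A.
Shared: A.

A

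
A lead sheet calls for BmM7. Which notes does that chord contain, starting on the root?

B, D, F#, A#

Root B, quality minor-major seventh:
B — root
D — minor 3rd
F# — perfect 5th
A# — major 7th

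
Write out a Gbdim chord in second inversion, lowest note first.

Gbdim = Gb–Bbb–Dbb; second inversion → fifth (Dbb) lowest.

Dbb  Gb  Bbb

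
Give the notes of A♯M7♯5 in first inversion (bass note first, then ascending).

In root position, A♯M7♯5 is A#–C##–E##–G##.
First inversion puts the third (C##) in the bass.

C##  E##  G##  A#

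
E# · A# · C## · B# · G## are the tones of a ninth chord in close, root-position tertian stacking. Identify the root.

Arranged so that each adjacent pair is a third by letter name: A# – C## – E# – G## – B#.
The bottom of that stack, A#, is the root (this is A# major ninth).

A#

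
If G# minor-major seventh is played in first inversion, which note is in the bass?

B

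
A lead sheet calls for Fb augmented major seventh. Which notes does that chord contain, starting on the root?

Fb augmented major seventh: augmented major seventh on Fb.
Root: Fb
Major 3rd (3rd): Ab
Augmented 5th (5th): C
Major 7th (7th): Eb

Fb  Ab  C  Eb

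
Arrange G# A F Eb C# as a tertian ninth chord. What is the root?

Arranged so that each adjacent pair is a third by letter name: F – A – C# – Eb – G#.
The bottom of that stack, F, is the root (this is F dominant seventh sharp nine sharp five).

F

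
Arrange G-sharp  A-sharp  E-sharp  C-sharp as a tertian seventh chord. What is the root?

Arranged so that each adjacent pair is a third by letter name: A-sharp – C-sharp – E-sharp – G-sharp.
The bottom of that stack, A-sharp, is the root (this is A-sharp minor seventh).

A-sharp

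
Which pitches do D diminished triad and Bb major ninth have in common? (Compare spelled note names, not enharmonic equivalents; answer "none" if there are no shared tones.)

D diminished triad = D, F, A-flat.
Bb major ninth = B-flat, D, F, A, C.
Shared: D, F.

D, F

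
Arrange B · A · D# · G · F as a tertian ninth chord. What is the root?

G

Arranged so that each adjacent pair is a third by letter name: G – B – D# – F – A.
The bottom of that stack, G, is the root (this is G dominant ninth sharp five).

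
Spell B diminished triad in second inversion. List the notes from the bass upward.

In root position, B diminished triad is B–D–F.
Second inversion puts the fifth (F) in the bass.

F B D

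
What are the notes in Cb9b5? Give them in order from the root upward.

Cb – Eb – Gbb – Bbb – Db

Cb9b5 is a dominant ninth flat five built on Cb.
- root: Cb
- major 3rd: Eb
- diminished 5th: Gbb
- minor 7th: Bbb
- major 9th: Db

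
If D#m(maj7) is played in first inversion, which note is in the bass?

D#m(maj7) in root position is D#–F#–A#–C##.
First inversion places the third in the bass, which is F#.

F#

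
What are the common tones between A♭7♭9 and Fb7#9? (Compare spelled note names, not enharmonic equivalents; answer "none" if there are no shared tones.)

A♭7♭9 = A♭, C, E♭, G♭, B𝄫.
Fb7#9 = F♭, A♭, C♭, E𝄫, G.
Shared: A♭.

A♭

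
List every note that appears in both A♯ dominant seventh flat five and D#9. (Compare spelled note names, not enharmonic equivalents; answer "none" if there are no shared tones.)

A♯ dominant seventh flat five: A# C## E G#
D#9: D# F## A# C# E#
Common to both → A#.

A#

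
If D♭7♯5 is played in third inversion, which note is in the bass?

C♭

D♭7♯5 in root position is D♭–F–A–C♭.
Third inversion places the seventh in the bass, which is C♭.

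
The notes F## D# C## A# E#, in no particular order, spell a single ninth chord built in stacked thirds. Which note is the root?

D#

Arranged so that each adjacent pair is a third by letter name: D# – F## – A# – C## – E#.
The bottom of that stack, D#, is the root (this is D# major ninth).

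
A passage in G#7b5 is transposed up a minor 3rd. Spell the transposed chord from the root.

Transposed root: G# → B (minor 3rd up). So we spell B dominant seventh flat five:
B — root
D# — major 3rd
F — diminished 5th
A — minor 7th

B  D#  F  A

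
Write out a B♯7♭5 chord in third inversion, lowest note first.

B♯7♭5 = B♯–D𝄪–F♯–A♯; third inversion → seventh (A♯) lowest.

A♯, B♯, D𝄪, F♯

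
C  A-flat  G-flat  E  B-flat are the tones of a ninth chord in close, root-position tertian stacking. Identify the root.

A-flat

Arranged so that each adjacent pair is a third by letter name: A-flat – C – E – G-flat – B-flat.
The bottom of that stack, A-flat, is the root (this is A-flat dominant ninth sharp five).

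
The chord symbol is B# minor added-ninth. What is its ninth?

C##

Root of B# minor added-ninth = B#. The 9th is a major 9th: B# up a major 9th → C##.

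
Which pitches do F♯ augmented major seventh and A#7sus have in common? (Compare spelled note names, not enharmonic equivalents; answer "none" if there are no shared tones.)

A♯, E♯

F♯ augmented major seventh: F♯ A♯ C𝄪 E♯
A#7sus: A♯ D♯ E♯ G♯
Common to both → A♯, E♯.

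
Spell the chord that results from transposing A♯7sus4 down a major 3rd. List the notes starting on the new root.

F#  B  C#  E

A# down a major 3rd → F#. New chord: F# dominant seventh suspended fourth.
- root: F#
- perfect 4th: B
- perfect 5th: C#
- minor 7th: E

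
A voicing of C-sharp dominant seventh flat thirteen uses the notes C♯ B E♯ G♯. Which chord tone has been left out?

The full C-sharp dominant seventh flat thirteen chord is C♯, E♯, G♯, B, A.
Comparing with the voicing, the minor 13th (13th) — A — is absent.

A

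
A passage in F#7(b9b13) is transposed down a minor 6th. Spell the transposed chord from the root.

A# – C## – E# – G# – B – F#

A minor 6th down from F# is A#, so the new chord is A# dominant seventh flat nine flat thirteen.
Root: A#
Major 3rd (3rd): C##
Perfect 5th (5th): E#
Minor 7th (7th): G#
Minor 9th (9th): B
Minor 13th (13th): F#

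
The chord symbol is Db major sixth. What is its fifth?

A-flat

Root of Db major sixth = D-flat. The 5th is a perfect 5th: D-flat up a perfect 5th → A-flat.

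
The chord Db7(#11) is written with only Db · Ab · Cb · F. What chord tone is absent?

G

The full Db7(#11) chord is Db, F, Ab, Cb, G.
Comparing with the voicing, the augmented 11th (11th) — G — is absent.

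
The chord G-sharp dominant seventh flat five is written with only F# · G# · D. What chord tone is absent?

B#

G-sharp dominant seventh flat five = G#, B#, D, F#. The voicing lacks the 3rd (major 3rd), B#.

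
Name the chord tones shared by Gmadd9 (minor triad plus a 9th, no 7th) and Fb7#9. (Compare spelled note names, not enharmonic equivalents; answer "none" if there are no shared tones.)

Gmadd9 = G, Bb, D, A.
Fb7#9 = Fb, Ab, Cb, Ebb, G.
Shared: G.

G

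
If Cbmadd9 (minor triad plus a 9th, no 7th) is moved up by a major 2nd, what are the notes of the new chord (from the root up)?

D♭, F♭, A♭, E♭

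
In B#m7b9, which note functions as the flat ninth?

B#m7b9 is built on B#; its 9th is a minor 9th above the root.
A second above B uses the letter C, and the minor 9th above B# is C#.

C#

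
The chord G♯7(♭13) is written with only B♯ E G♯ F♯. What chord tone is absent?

G♯7(♭13) = G♯, B♯, D♯, F♯, E. The voicing lacks the 5th (perfect 5th), D♯.

D♯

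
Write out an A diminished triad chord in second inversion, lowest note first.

A diminished triad = A–C–Eb; second inversion → fifth (Eb) lowest.

Eb A C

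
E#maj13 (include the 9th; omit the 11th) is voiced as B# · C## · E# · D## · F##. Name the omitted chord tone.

G##

E#maj13 = E#, G##, B#, D##, F##, C##. The voicing lacks the 3rd (major 3rd), G##.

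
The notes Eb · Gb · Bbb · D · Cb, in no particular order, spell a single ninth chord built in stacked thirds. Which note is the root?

Stacking in thirds gives Cb – Eb – Gb – Bbb – D, so Cb is the root — Cb dominant seventh sharp nine.

Cb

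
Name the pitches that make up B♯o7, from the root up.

B# D# F# A

B♯o7: diminished seventh on B#.
B# — root
D# — minor 3rd
F# — diminished 5th
A — diminished 7th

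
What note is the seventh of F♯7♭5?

E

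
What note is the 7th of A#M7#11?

G𝄪

Root of A#M7#11 = A♯. The 7th is a major 7th: A♯ up a major 7th → G𝄪.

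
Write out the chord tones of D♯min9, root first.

D♯min9: minor ninth on D♯.
- root: D♯
- minor 3rd: F♯
- perfect 5th: A♯
- minor 7th: C♯
- major 9th: E♯

D♯ – F♯ – A♯ – C♯ – E♯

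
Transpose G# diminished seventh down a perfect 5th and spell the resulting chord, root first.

C# – E – G – Bb

A perfect 5th down from G# is C#, so the new chord is C# diminished seventh.
- root: C#
- minor 3rd: E
- diminished 5th: G
- diminished 7th: Bb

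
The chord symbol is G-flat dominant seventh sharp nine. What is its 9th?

G-flat dominant seventh sharp nine is built on G-flat; its 9th is an augmented 9th above the root.
A second above G uses the letter A, and the augmented 9th above G-flat is A.

A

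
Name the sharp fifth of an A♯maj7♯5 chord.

A♯maj7♯5 is built on A#; its 5th is an augmented 5th above the root.
A fifth above A uses the letter E, and the augmented 5th above A# is E##.

E##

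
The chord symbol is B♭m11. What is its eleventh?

E♭

Root of B♭m11 = B♭. The 11th is a perfect 11th: B♭ up a perfect 11th → E♭.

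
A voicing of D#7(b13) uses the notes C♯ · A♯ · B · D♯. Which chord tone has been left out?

D#7(b13) = D♯, F𝄪, A♯, C♯, B. The voicing lacks the 3rd (major 3rd), F𝄪.

F𝄪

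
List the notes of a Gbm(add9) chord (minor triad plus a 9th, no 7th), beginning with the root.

Gb, Bbb, Db, Ab

Gbm(add9) is a minor added-ninth built on Gb.
Gb — root
Bbb — minor 3rd
Db — perfect 5th
Ab — major 9th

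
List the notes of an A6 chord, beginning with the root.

A, C#, E, F#

A6: major sixth on A.
Root: A
Major 3rd (3rd): C#
Perfect 5th (5th): E
Major 6th (6th): F#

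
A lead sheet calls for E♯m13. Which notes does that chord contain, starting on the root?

E♯m13: minor thirteenth on E#.
- root: E#
- minor 3rd: G#
- perfect 5th: B#
- minor 7th: D#
- major 9th: F##
- perfect 11th: A#
- major 13th: C##

E# – G# – B# – D# – F## – A# – C##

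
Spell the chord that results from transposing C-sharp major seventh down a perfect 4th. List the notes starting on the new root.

Transposed root: C♯ → G♯ (perfect 4th down). So we spell G♯ major seventh:
- root: G♯
- major 3rd: B♯
- perfect 5th: D♯
- major 7th: F𝄪

G♯, B♯, D♯, F𝄪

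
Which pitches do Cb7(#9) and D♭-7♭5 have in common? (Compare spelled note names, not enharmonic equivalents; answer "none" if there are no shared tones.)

Cb7(#9) = Cb, Eb, Gb, Bbb, D.
D♭-7♭5 = Db, Fb, Abb, Cb.
Shared: Cb.

Cb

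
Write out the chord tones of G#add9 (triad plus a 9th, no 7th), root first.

G# B# D# A#

G#add9: added-ninth on G#.
G# — root
B# — major 3rd
D# — perfect 5th
A# — major 9th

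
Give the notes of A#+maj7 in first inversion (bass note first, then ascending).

C##  E##  G##  A#

A#+maj7 = A#–C##–E##–G##; first inversion → third (C##) lowest.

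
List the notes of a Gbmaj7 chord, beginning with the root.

Gb – Bb – Db – F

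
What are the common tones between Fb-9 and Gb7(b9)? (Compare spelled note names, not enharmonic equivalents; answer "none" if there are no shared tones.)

Fb, Abb, Gb

Fb-9 = Fb, Abb, Cb, Ebb, Gb.
Gb7(b9) = Gb, Bb, Db, Fb, Abb.
Shared: Fb, Abb, Gb.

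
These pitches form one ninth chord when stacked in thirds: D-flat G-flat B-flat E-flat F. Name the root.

Arranged so that each adjacent pair is a third by letter name: E-flat – G-flat – B-flat – D-flat – F.
The bottom of that stack, E-flat, is the root (this is E-flat minor ninth).

E-flat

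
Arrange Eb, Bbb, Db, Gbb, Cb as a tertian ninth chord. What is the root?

Cb

Stacking in thirds gives Cb – Eb – Gbb – Bbb – Db, so Cb is the root — Cb dominant ninth flat five.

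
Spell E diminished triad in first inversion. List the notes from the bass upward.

G – B-flat – E

E diminished triad = E–G–B-flat; first inversion → third (G) lowest.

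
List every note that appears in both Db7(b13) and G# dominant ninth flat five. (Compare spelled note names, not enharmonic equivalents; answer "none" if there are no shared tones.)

Db7(b13) = Db, F, Ab, Cb, Bbb.
G# dominant ninth flat five = G#, B#, D, F#, A#.
Shared: none.

none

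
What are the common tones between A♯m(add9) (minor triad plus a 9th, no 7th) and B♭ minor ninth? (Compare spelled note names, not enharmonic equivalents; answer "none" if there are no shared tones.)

A♯m(add9) = A#, C#, E#, B#.
B♭ minor ninth = Bb, Db, F, Ab, C.
Shared: none.

none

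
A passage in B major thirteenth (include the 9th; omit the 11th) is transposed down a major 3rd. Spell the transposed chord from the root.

Transposed root: B → G (major 3rd down). So we spell G major thirteenth:
G — root
B — major 3rd
D — perfect 5th
F-sharp — major 7th
A — major 9th
E — major 13th

G, B, D, F-sharp, A, E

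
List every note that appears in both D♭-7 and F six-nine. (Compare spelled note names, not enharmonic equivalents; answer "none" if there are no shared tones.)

none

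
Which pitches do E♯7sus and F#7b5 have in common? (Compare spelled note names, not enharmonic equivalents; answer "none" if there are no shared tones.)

A#

E♯7sus: E# A# B# D#
F#7b5: F# A# C E
Common to both → A#.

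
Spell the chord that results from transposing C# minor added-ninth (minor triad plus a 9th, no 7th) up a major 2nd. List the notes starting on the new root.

C-sharp up a major 2nd → D-sharp. New chord: D-sharp minor added-ninth.
Root: D-sharp
Minor 3rd (3rd): F-sharp
Perfect 5th (5th): A-sharp
Major 9th (9th): E-sharp

D-sharp, F-sharp, A-sharp, E-sharp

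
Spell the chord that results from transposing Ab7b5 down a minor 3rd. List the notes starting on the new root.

A♭ down a minor 3rd → F. New chord: F dominant seventh flat five.
F — root
A — major 3rd
C♭ — diminished 5th
E♭ — minor 7th

F, A, C♭, E♭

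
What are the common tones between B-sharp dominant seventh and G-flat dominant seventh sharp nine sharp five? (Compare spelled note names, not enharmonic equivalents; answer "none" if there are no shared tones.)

B-sharp dominant seventh = B-sharp, D-double-sharp, F-double-sharp, A-sharp.
G-flat dominant seventh sharp nine sharp five = G-flat, B-flat, D, F-flat, A.
Shared: none.

none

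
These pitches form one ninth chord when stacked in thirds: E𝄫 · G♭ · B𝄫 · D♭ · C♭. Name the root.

Arranged so that each adjacent pair is a third by letter name: C♭ – E𝄫 – G♭ – B𝄫 – D♭.
The bottom of that stack, C♭, is the root (this is C♭ minor ninth).

C♭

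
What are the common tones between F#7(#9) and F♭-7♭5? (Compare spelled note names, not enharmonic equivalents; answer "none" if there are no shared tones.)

F#7(#9) = F#, A#, C#, E, G##.
F♭-7♭5 = Fb, Abb, Cbb, Ebb.
Shared: none.

none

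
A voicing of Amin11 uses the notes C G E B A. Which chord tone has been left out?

The full Amin11 chord is A, C, E, G, B, D.
Comparing with the voicing, the perfect 11th (11th) — D — is absent.

D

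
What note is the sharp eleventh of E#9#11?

A##

E#9#11 is built on E#; its 11th is an augmented 11th above the root.
A fourth above E uses the letter A, and the augmented 11th above E# is A##.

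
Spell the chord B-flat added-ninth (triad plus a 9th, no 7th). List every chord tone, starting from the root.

Root Bb, quality added-ninth:
Bb — root
D — major 3rd
F — perfect 5th
C — major 9th

Bb – D – F – C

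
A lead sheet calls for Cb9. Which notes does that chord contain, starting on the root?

Cb  Eb  Gb  Bbb  Db

Cb9 is a dominant ninth built on Cb.
root → Cb
3rd (major 3rd) → Eb
5th (perfect 5th) → Gb
7th (minor 7th) → Bbb
9th (major 9th) → Db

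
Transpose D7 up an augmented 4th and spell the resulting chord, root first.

G#, B#, D#, F#

Transposed root: D → G# (augmented 4th up). So we spell G# dominant seventh:
root → G#
3rd (major 3rd) → B#
5th (perfect 5th) → D#
7th (minor 7th) → F#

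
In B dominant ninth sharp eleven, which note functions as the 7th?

A

B dominant ninth sharp eleven is built on B; its 7th is a minor 7th above the root.
A seventh above B uses the letter A, and the minor 7th above B is A.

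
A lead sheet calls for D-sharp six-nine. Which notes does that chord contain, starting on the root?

D# – F## – A# – B# – E#

Root D#, quality six-nine:
- root: D#
- major 3rd: F##
- perfect 5th: A#
- major 6th: B#
- major 9th: E#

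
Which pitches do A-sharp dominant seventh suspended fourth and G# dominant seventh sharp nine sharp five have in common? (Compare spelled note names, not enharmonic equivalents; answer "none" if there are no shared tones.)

A-sharp dominant seventh suspended fourth = A-sharp, D-sharp, E-sharp, G-sharp.
G# dominant seventh sharp nine sharp five = G-sharp, B-sharp, D-double-sharp, F-sharp, A-double-sharp.
Shared: G-sharp.

G-sharp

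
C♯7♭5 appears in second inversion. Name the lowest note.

G

C♯7♭5 in root position is C#–E#–G–B.
Second inversion places the fifth in the bass, which is G.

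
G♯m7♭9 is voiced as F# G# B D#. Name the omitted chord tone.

G♯m7♭9 = G#, B, D#, F#, A. The voicing lacks the 9th (minor 9th), A.

A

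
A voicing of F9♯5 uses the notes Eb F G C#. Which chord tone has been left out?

A

The full F9♯5 chord is F, A, C#, Eb, G.
Comparing with the voicing, the major 3rd (3rd) — A — is absent.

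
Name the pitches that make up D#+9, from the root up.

D#  F##  A##  C#  E#

Root D#, quality dominant ninth sharp five:
D# — root
F## — major 3rd
A## — augmented 5th
C# — minor 7th
E# — major 9th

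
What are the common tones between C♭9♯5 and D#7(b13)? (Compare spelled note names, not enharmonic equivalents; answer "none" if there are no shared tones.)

C♭9♯5 = C♭, E♭, G, B𝄫, D♭.
D#7(b13) = D♯, F𝄪, A♯, C♯, B.
Shared: none.

none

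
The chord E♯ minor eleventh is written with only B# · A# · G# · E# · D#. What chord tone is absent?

F##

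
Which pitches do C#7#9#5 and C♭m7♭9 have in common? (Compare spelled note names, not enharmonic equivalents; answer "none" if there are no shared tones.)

C#7#9#5 = C#, E#, G##, B, D##.
C♭m7♭9 = Cb, Ebb, Gb, Bbb, Dbb.
Shared: none.

none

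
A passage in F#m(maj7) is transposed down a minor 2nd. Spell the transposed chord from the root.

A minor 2nd down from F# is E#, so the new chord is E# minor-major seventh.
root → E#
3rd (minor 3rd) → G#
5th (perfect 5th) → B#
7th (major 7th) → D##

E#, G#, B#, D##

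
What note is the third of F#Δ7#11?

A♯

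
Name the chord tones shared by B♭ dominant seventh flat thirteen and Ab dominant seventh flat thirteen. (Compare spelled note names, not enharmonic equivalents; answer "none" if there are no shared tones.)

A-flat, G-flat

B♭ dominant seventh flat thirteen: B-flat D F A-flat G-flat
Ab dominant seventh flat thirteen: A-flat C E-flat G-flat F-flat
Common to both → A-flat, G-flat.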